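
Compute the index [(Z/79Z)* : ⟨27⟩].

The order of 27 must divide φ(79) = 79 − 1 = 78 = 2 · 3 · 13.
Divisors of 78: 1, 2, 3, 6, 13, 26, 39, 78.
Compute 27^d (mod 79) for the divisors d until we hit 1:
27^1 ≡ 27 (mod 79)
27^2 ≡ 18 (mod 79)
27^3 ≡ 12 (mod 79)
27^6 ≡ 65 (mod 79)
27^13 ≡ 78 (mod 79)
27^26 ≡ 1 (mod 79) ✓
Thus |⟨27⟩| = ord(27) = 26.
[(Z/79Z)^× : ⟨27⟩] = 78/26 = 3.

3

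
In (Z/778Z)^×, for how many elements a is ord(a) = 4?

2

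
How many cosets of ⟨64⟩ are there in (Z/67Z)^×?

By Lagrange's theorem, ord_67(64) divides φ(67) = 67 − 1 = 66 = 2 · 3 · 11.
Divisors of 66: 1, 2, 3, 6, 11, 22, 33, 66.
Compute 64^d (mod 67) for the divisors d until we hit 1:
64^1 ≡ 64 (mod 67)
64^2 ≡ 9 (mod 67)
64^3 ≡ 40 (mod 67)
64^6 ≡ 59 (mod 67)
64^11 ≡ 1 (mod 67) ✓
The order of 64 is 11, so the subgroup it generates has 11 elements.
Index = |(Z/67Z)^×| / |⟨64⟩| = 66 / 11 = 6.

6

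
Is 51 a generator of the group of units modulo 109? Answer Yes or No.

Yes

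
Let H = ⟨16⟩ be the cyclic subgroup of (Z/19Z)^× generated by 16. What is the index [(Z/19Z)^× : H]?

2

The order of 16 must divide φ(19) = 19 − 1 = 18 = 2 · 3^2.
Divisors of 18: 1, 2, 3, 6, 9, 18.
Test each divisor d:
16^1 ≡ 16 (mod 19)
16^2 ≡ 9 (mod 19)
16^3 ≡ 11 (mod 19)
16^6 ≡ 7 (mod 19)
16^9 ≡ 1 (mod 19) ✓
The order of 16 is 9, so the subgroup it generates has 9 elements.
Index = |(Z/19Z)^×| / |⟨16⟩| = 18 / 9 = 2.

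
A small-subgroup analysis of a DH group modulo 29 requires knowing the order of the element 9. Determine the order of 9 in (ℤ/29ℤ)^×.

The order of 9 must divide φ(29) = 29 − 1 = 28 = 2^2 · 7.
Divisors of 28: 1, 2, 4, 7, 14, 28.
Evaluate successive powers at the divisors of 28:
9^1 ≡ 9 (mod 29)
9^2 ≡ 23 (mod 29)
9^4 ≡ 7 (mod 29)
9^7 ≡ 28 (mod 29)
9^14 ≡ 1 (mod 29) ✓
The smallest such exponent is 14, so the order of 9 is 14.

14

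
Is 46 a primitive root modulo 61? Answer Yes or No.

No

φ(61) = 61 − 1 = 60 = 2^2 · 3 · 5.
46 is a primitive root mod 61 iff 46^(φ(61)/q) ≢ 1 for every prime q | φ(61), i.e. q ∈ {2, 3, 5}.
46^30 ≡ 1 (mod 61)  [q = 2: ≡ 1 ✗]
46^20 ≡ 47 (mod 61)  [q = 3: ≢ 1 ✓]
46^12 ≡ 58 (mod 61)  [q = 5: ≢ 1 ✓]
Since 46^30 ≡ 1, the order of 46 divides 30 < 60, so 46 is not a primitive root.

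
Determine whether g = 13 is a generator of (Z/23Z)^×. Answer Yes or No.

φ(23) = 23 − 1 = 22 = 2 · 11.
Test 13^(22/q) mod 23 for each prime factor q of 22:
13^11 ≡ 1 (mod 23)  [q = 2: ≡ 1 ✗]
13^2 ≡ 8 (mod 23)  [q = 11: ≢ 1 ✓]
The check at q = 2 fails, so 13 generates a proper subgroup.

No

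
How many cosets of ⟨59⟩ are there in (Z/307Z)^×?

By Lagrange's theorem, ord_307(59) divides φ(307) = 307 − 1 = 306 = 2 · 3^2 · 17.
Divisors of 306: 1, 2, 3, 6, 9, 17, 18, 34, 51, 102, 153, 306.
Check 59^d mod 307 for each divisor in increasing order:
59^1 ≡ 59 (mod 307)
59^2 ≡ 104 (mod 307)
59^3 ≡ 303 (mod 307)
59^6 ≡ 16 (mod 307)
59^9 ≡ 243 (mod 307)
59^17 ≡ 33 (mod 307)
59^18 ≡ 105 (mod 307)
59^34 ≡ 168 (mod 307)
59^51 ≡ 18 (mod 307)
59^102 ≡ 17 (mod 307)
59^153 ≡ 306 (mod 307)
59^306 ≡ 1 (mod 307) ✓
Thus |⟨59⟩| = ord(59) = 306.
The index is φ(307) / ord(59) = 306 / 306 = 1.

1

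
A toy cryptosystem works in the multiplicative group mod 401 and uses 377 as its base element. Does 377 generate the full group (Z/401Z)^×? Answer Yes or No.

φ(401) = 401 − 1 = 400 = 2^4 · 5^2.
It suffices to check that the order of 377 is not a proper divisor of 400: compute 377^(400/q) for q ∈ {2, 5}.
377^200 ≡ 400 (mod 401)  [q = 2: ≢ 1 ✓]
377^80 ≡ 39 (mod 401)  [q = 5: ≢ 1 ✓]
None equal 1, so ord_401(377) = 400: 377 is a primitive root.

Yes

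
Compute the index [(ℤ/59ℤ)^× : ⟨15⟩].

The order of 15 must divide φ(59) = 59 − 1 = 58 = 2 · 29.
Divisors of 58: 1, 2, 29, 58.
Check 15^d mod 59 for each divisor in increasing order:
15^1 ≡ 15
15^2 ≡ 48
15^29 ≡ 1
Thus |⟨15⟩| = ord(15) = 29.
Index = |(Z/59Z)^×| / |⟨15⟩| = 58 / 29 = 2.

2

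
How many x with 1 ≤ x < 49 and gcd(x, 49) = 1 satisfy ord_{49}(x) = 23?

0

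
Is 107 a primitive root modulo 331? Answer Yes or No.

Yes

φ(331) = 331 − 1 = 330 = 2 · 3 · 5 · 11.
It suffices to check that the order of 107 is not a proper divisor of 330: compute 107^(330/q) for q ∈ {2, 3, 5, 11}.
107^165 ≡ 330 (mod 331)  [q = 2: ≢ 1 ✓]
107^110 ≡ 31 (mod 331)  [q = 3: ≢ 1 ✓]
107^66 ≡ 64 (mod 331)  [q = 5: ≢ 1 ✓]
107^30 ≡ 111 (mod 331)  [q = 11: ≢ 1 ✓]
Every test exponent gives a nontrivial residue, hence 107 generates the full group.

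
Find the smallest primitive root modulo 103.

5

φ(103) = 103 − 1 = 102 = 2 · 3 · 17.
Test candidates g = 2, 3, … against the prime factors q ∈ {2, 3, 17} of φ(103): g is a generator iff g^(102/q) ≢ 1 for every such q.
g = 2: 2^51 ≡ 1 — hits 1, so not a primitive root.
g = 3: 3^51 ≡ 102; 3^34 ≡ 1 — hits 1, so not a primitive root.
g = 4: 4^51 ≡ 1 — hits 1, so not a primitive root.
g = 5: 5^51 ≡ 102; 5^34 ≡ 56; 5^6 ≡ 72 — none is 1, so 5 is a primitive root.
So 5 is the smallest generator of (Z/103Z)^×.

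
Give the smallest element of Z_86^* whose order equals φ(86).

3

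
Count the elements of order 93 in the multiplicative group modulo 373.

φ(373) = 373 − 1 = 372 = 2^2 · 3 · 31.
In a cyclic group of order 372, there are φ(d) elements of order d for each divisor d of 372, and zero for non-divisors.
93 = 3 · 31 divides 372, and φ(93) = 60.

60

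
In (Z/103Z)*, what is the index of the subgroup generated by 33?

2

The order of 33 must divide φ(103) = 103 − 1 = 102 = 2 · 3 · 17.
Divisors of 102: 1, 2, 3, 6, 17, 34, 51, 102.
Compute 33^d (mod 103) for the divisors d until we hit 1:
33^1 ≡ 33 (mod 103)
33^2 ≡ 59 (mod 103)
33^3 ≡ 93 (mod 103)
33^6 ≡ 100 (mod 103)
33^17 ≡ 46 (mod 103)
33^34 ≡ 56 (mod 103)
33^51 ≡ 1 (mod 103) ✓
Thus |⟨33⟩| = ord(33) = 51.
The index is φ(103) / ord(33) = 102 / 51 = 2.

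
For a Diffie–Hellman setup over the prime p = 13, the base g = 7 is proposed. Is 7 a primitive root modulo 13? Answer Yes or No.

Yes

φ(13) = 13 − 1 = 12 = 2^2 · 3.
Test 7^(12/q) mod 13 for each prime factor q of 12:
7^6 ≡ 12 (mod 13)  [q = 2: ≢ 1 ✓]
7^4 ≡ 9 (mod 13)  [q = 3: ≢ 1 ✓]
None equal 1, so ord_13(7) = 12: 7 is a primitive root.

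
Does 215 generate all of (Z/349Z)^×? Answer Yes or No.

φ(349) = 349 − 1 = 348 = 2^2 · 3 · 29.
Test 215^(348/q) mod 349 for each prime factor q of 348:
215^174 ≡ 348 (mod 349)  [q = 2: ≢ 1 ✓]
215^116 ≡ 226 (mod 349)  [q = 3: ≢ 1 ✓]
215^12 ≡ 304 (mod 349)  [q = 29: ≢ 1 ✓]
None equal 1, so ord_349(215) = 348: 215 is a primitive root.

Yes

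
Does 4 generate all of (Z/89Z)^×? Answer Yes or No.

φ(89) = 89 − 1 = 88 = 2^3 · 11.
Test 4^(88/q) mod 89 for each prime factor q of 88:
4^44 ≡ 1 (mod 89)  [q = 2: ≡ 1 ✗]
4^8 ≡ 32 (mod 89)  [q = 11: ≢ 1 ✓]
Since 4^44 ≡ 1, the order of 4 divides 44 < 88, so 4 is not a primitive root.

No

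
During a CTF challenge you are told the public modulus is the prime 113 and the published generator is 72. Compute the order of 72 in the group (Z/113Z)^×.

56

ord(72) | φ(113) = 113 − 1 = 112 = 2^4 · 7.
Divisors of 112: 1, 2, 4, 7, 8, 14, 16, 28, 56, 112.
Test each divisor d:
72^1 ≡ 72 (mod 113)
72^2 ≡ 99 (mod 113)
72^4 ≡ 83 (mod 113)
72^7 ≡ 69 (mod 113)
72^8 ≡ 109 (mod 113)
72^14 ≡ 15 (mod 113)
72^16 ≡ 16 (mod 113)
72^28 ≡ 112 (mod 113)
72^56 ≡ 1 (mod 113) ✓
Therefore the multiplicative order of 72 modulo 113 is 56.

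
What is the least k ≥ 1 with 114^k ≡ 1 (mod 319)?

By Lagrange's theorem, ord_319(114) divides φ(319) = φ(11·29) = (11−1)·(29−1) = 10·28 = 280 = 2^3 · 5 · 7.
Divisors of 280: 1, 2, 4, 5, 7, 8, 10, 14, 20, 28, 35, 40, 56, 70, 140, 280.
Check 114^d mod 319 for each divisor in increasing order:
114^1 ≡ 114 (mod 319)
114^2 ≡ 236 (mod 319)
114^4 ≡ 190 (mod 319)
114^5 ≡ 287 (mod 319)
114^7 ≡ 104 (mod 319)
114^8 ≡ 53 (mod 319)
114^10 ≡ 67 (mod 319)
114^14 ≡ 289 (mod 319)
114^20 ≡ 23 (mod 319)
114^28 ≡ 262 (mod 319)
114^35 ≡ 133 (mod 319)
114^40 ≡ 210 (mod 319)
114^56 ≡ 59 (mod 319)
114^70 ≡ 144 (mod 319)
114^140 ≡ 1 (mod 319) ✓
The smallest such exponent is 140, so the order of 114 is 140.

140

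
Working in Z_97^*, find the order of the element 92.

Since 92 ∈ (Z/97Z)^×, its order divides φ(97) = 97 − 1 = 96 = 2^5 · 3.
Divisors of 96: 1, 2, 3, 4, 6, 8, 12, 16, 24, 32, 48, 96.
Evaluate successive powers at the divisors of 96:
92^1 ≡ 92 (mod 97)
92^2 ≡ 25 (mod 97)
92^3 ≡ 69 (mod 97)
92^4 ≡ 43 (mod 97)
92^6 ≡ 8 (mod 97)
92^8 ≡ 6 (mod 97)
92^12 ≡ 64 (mod 97)
92^16 ≡ 36 (mod 97)
92^24 ≡ 22 (mod 97)
92^32 ≡ 35 (mod 97)
92^48 ≡ 96 (mod 97)
92^96 ≡ 1 (mod 97) ✓
Therefore the multiplicative order of 92 modulo 97 is 96.

96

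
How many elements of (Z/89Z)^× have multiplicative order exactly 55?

0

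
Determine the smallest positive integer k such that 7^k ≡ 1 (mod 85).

16

By Lagrange's theorem, ord_85(7) divides φ(85) = φ(5·17) = (5−1)·(17−1) = 4·16 = 64 = 2^6.
Divisors of 64: 1, 2, 4, 8, 16, 32, 64.
Check 7^d mod 85 for each divisor in increasing order:
7^1 ≡ 7
7^2 ≡ 49
7^4 ≡ 21
7^8 ≡ 16
7^16 ≡ 1
The smallest such exponent is 16, so the order of 7 is 16.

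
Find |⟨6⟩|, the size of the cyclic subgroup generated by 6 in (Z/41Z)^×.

40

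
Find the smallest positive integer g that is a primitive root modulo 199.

3

φ(199) = 199 − 1 = 198 = 2 · 3^2 · 11.
g is a primitive root iff g^(198/q) ≢ 1 (mod 199) for each prime q ∈ {2, 3, 11}.
g = 2: 2^99 ≡ 1 — hits 1, so not a primitive root.
g = 3: 3^99 ≡ 198; 3^66 ≡ 106; 3^18 ≡ 125 — none is 1, so 3 is a primitive root.
So 3 is the smallest generator of (Z/199Z)^×.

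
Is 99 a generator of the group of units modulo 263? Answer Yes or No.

No

φ(263) = 263 − 1 = 262 = 2 · 131.
Test 99^(262/q) mod 263 for each prime factor q of 262:
99^131 ≡ 1 (mod 263)  [q = 2: ≡ 1 ✗]
99^2 ≡ 70 (mod 263)  [q = 131: ≢ 1 ✓]
The check at q = 2 fails, so 99 generates a proper subgroup.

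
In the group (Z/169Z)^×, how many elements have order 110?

0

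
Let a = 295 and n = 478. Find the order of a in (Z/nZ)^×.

238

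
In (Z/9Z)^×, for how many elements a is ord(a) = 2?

φ(9) = φ(3^2) = 3·(3−1) = 6 = 2 · 3.
In a cyclic group of order 6, there are φ(d) elements of order d for each divisor d of 6, and zero for non-divisors.
2 | 6, and φ(2) = 2 − 1 = 1.

1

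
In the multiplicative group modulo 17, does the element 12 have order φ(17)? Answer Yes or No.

φ(17) = 17 − 1 = 16 = 2^4.
12 is a primitive root mod 17 iff 12^(φ(17)/q) ≢ 1 for every prime q | φ(17), i.e. q ∈ {2}.
12^8 ≡ 16 (mod 17)  [q = 2: ≢ 1 ✓]
All checks pass, so 12 has order 16 and is a primitive root modulo 17.

Yes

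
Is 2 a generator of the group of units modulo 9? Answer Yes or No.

φ(9) = φ(3^2) = 3·(3−1) = 6 = 2 · 3.
An element g generates (Z/9Z)^× iff g^(6/q) ≢ 1 (mod 9) for each prime q ∈ {2, 3}.
2^3 ≡ 8 (mod 9)  [q = 2: ≢ 1 ✓]
2^2 ≡ 4 (mod 9)  [q = 3: ≢ 1 ✓]
None equal 1, so ord_9(2) = 6: 2 is a primitive root.

Yes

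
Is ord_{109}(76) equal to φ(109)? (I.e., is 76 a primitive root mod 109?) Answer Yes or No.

No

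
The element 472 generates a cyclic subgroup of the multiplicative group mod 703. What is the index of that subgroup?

36

Since 472 ∈ (Z/703Z)^×, its order divides φ(703) = φ(19·37) = (19−1)·(37−1) = 18·36 = 648 = 2^3 · 3^4.
Divisors of 648: 1, 2, 3, 4, 6, 8, 9, 12, 18, 24, 27, 36, 54, 72, 81, 108, 162, 216, 324, 648.
Check 472^d mod 703 for each divisor in increasing order:
472^1 ≡ 472 (mod 703)
472^2 ≡ 636 (mod 703)
472^3 ≡ 11 (mod 703)
472^4 ≡ 271 (mod 703)
472^6 ≡ 121 (mod 703)
472^8 ≡ 329 (mod 703)
472^9 ≡ 628 (mod 703)
472^12 ≡ 581 (mod 703)
472^18 ≡ 1 (mod 703) ✓
The order of 472 is 18, so the subgroup it generates has 18 elements.
Index = |(Z/703Z)^×| / |⟨472⟩| = 648 / 18 = 36.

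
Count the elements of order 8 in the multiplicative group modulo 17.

φ(17) = 17 − 1 = 16 = 2^4.
Since (Z/17Z)^× is cyclic of order 16, the number of elements of order d is φ(d) when d | 16 and 0 otherwise.
8 = 2^3 divides 16, and φ(8) = 4.

4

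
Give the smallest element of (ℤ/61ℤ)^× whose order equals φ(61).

φ(61) = 61 − 1 = 60 = 2^2 · 3 · 5.
Test candidates g = 2, 3, … against the prime factors q ∈ {2, 3, 5} of φ(61): g is a generator iff g^(60/q) ≢ 1 for every such q.
g = 2: 2^30 ≡ 60; 2^20 ≡ 47; 2^12 ≡ 9 — none is 1, so 2 is a primitive root.
Hence the least primitive root of 61 is 2.

2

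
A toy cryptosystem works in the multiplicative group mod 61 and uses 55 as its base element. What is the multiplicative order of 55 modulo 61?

60

By Lagrange's theorem, ord_61(55) divides φ(61) = 61 − 1 = 60 = 2^2 · 3 · 5.
Divisors of 60: 1, 2, 3, 4, 5, 6, 10, 12, 15, 20, 30, 60.
Check 55^d mod 61 for each divisor in increasing order:
55^1 ≡ 55 (mod 61)
55^2 ≡ 36 (mod 61)
55^3 ≡ 28 (mod 61)
55^4 ≡ 15 (mod 61)
55^5 ≡ 32 (mod 61)
55^6 ≡ 52 (mod 61)
55^10 ≡ 48 (mod 61)
55^12 ≡ 20 (mod 61)
55^15 ≡ 11 (mod 61)
55^20 ≡ 47 (mod 61)
55^30 ≡ 60 (mod 61)
55^60 ≡ 1 (mod 61) ✓
Therefore the multiplicative order of 55 modulo 61 is 60.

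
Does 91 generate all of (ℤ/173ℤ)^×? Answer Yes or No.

Yes

φ(173) = 173 − 1 = 172 = 2^2 · 43.
It suffices to check that the order of 91 is not a proper divisor of 172: compute 91^(172/q) for q ∈ {2, 43}.
91^86 ≡ 172 (mod 173)  [q = 2: ≢ 1 ✓]
91^4 ≡ 10 (mod 173)  [q = 43: ≢ 1 ✓]
All checks pass, so 91 has order 172 and is a primitive root modulo 173.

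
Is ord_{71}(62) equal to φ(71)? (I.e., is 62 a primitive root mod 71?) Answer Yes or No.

Yes

φ(71) = 71 − 1 = 70 = 2 · 5 · 7.
It suffices to check that the order of 62 is not a proper divisor of 70: compute 62^(70/q) for q ∈ {2, 5, 7}.
62^35 ≡ 70 (mod 71)  [q = 2: ≢ 1 ✓]
62^14 ≡ 5 (mod 71)  [q = 5: ≢ 1 ✓]
62^10 ≡ 32 (mod 71)  [q = 7: ≢ 1 ✓]
None equal 1, so ord_71(62) = 70: 62 is a primitive root.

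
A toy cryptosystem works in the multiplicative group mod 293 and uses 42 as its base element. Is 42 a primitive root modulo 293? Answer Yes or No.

Yes

φ(293) = 293 − 1 = 292 = 2^2 · 73.
It suffices to check that the order of 42 is not a proper divisor of 292: compute 42^(292/q) for q ∈ {2, 73}.
42^146 ≡ 292 (mod 293)  [q = 2: ≢ 1 ✓]
42^4 ≡ 36 (mod 293)  [q = 73: ≢ 1 ✓]
None equal 1, so ord_293(42) = 292: 42 is a primitive root.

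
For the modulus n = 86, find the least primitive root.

φ(86) = φ(2)·φ(43) = 1·42 = 42 = 2 · 3 · 7.
g is a primitive root iff g^(42/q) ≢ 1 (mod 86) for each prime q ∈ {2, 3, 7}.
g = 2: gcd(2, 86) = 2 > 1, not a unit — skip.
g = 3: 3^21 ≡ 85; 3^14 ≡ 79; 3^6 ≡ 41 — none is 1, so 3 is a primitive root.
So 3 is the smallest generator of (Z/86Z)^×.

3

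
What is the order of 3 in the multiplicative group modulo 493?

112

The order of 3 must divide φ(493) = φ(17·29) = (17−1)·(29−1) = 16·28 = 448 = 2^6 · 7.
Divisors of 448: 1, 2, 4, 7, 8, 14, 16, 28, 32, 56, 64, 112, 224, 448.
Compute 3^d (mod 493) for the divisors d until we hit 1:
3^1 ≡ 3
3^2 ≡ 9
3^4 ≡ 81
3^7 ≡ 215
3^8 ≡ 152
3^14 ≡ 376
3^16 ≡ 426
3^28 ≡ 378
3^32 ≡ 52
3^56 ≡ 407
3^64 ≡ 239
3^112 ≡ 1
Hence ord(3) = 112.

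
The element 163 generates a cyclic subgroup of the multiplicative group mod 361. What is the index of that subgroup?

The order of 163 must divide φ(361) = φ(19^2) = 19·(19−1) = 342 = 2 · 3^2 · 19.
Divisors of 342: 1, 2, 3, 6, 9, 18, 19, 38, 57, 114, 171, 342.
Test each divisor d:
163^1 ≡ 163 (mod 361)
163^2 ≡ 216 (mod 361)
163^3 ≡ 191 (mod 361)
163^6 ≡ 20 (mod 361)
163^9 ≡ 210 (mod 361)
163^18 ≡ 58 (mod 361)
163^19 ≡ 68 (mod 361)
163^38 ≡ 292 (mod 361)
163^57 ≡ 1 (mod 361) ✓
Thus |⟨163⟩| = ord(163) = 57.
The index is φ(361) / ord(163) = 342 / 57 = 6.

6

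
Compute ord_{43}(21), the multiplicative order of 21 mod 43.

7

Since 21 ∈ (Z/43Z)^×, its order divides φ(43) = 43 − 1 = 42 = 2 · 3 · 7.
Divisors of 42: 1, 2, 3, 6, 7, 14, 21, 42.
Check 21^d mod 43 for each divisor in increasing order:
21^1 ≡ 21
21^2 ≡ 11
21^3 ≡ 16
21^6 ≡ 41
21^7 ≡ 1
So ord_43(21) = 7.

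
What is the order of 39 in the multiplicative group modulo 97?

96

Since 39 ∈ (Z/97Z)^×, its order divides φ(97) = 97 − 1 = 96 = 2^5 · 3.
Divisors of 96: 1, 2, 3, 4, 6, 8, 12, 16, 24, 32, 48, 96.
Test each divisor d:
39^1 ≡ 39 (mod 97)
39^2 ≡ 66 (mod 97)
39^3 ≡ 52 (mod 97)
39^4 ≡ 88 (mod 97)
39^6 ≡ 85 (mod 97)
39^8 ≡ 81 (mod 97)
39^12 ≡ 47 (mod 97)
39^16 ≡ 62 (mod 97)
39^24 ≡ 75 (mod 97)
39^32 ≡ 61 (mod 97)
39^48 ≡ 96 (mod 97)
39^96 ≡ 1 (mod 97) ✓
Hence ord(39) = 96.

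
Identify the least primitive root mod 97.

φ(97) = 97 − 1 = 96 = 2^5 · 3.
Test candidates g = 2, 3, … against the prime factors q ∈ {2, 3} of φ(97): g is a generator iff g^(96/q) ≢ 1 for every such q.
g = 2: 2^48 ≡ 1 — hits 1, so not a primitive root.
g = 3: 3^48 ≡ 1 — hits 1, so not a primitive root.
g = 4: 4^48 ≡ 1 — hits 1, so not a primitive root.
g = 5: 5^48 ≡ 96; 5^32 ≡ 35 — none is 1, so 5 is a primitive root.
So 5 is the smallest generator of (Z/97Z)^×.

5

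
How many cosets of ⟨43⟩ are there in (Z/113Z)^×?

1

The order of 43 must divide φ(113) = 113 − 1 = 112 = 2^4 · 7.
Divisors of 112: 1, 2, 4, 7, 8, 14, 16, 28, 56, 112.
Check 43^d mod 113 for each divisor in increasing order:
43^1 ≡ 43 (mod 113)
43^2 ≡ 41 (mod 113)
43^4 ≡ 99 (mod 113)
43^7 ≡ 65 (mod 113)
43^8 ≡ 83 (mod 113)
43^14 ≡ 44 (mod 113)
43^16 ≡ 109 (mod 113)
43^28 ≡ 15 (mod 113)
43^56 ≡ 112 (mod 113)
43^112 ≡ 1 (mod 113) ✓
So ord_113(43) = 112, hence |⟨43⟩| = 112.
The index is φ(113) / ord(43) = 112 / 112 = 1.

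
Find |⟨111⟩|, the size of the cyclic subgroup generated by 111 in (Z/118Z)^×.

58

The order of 111 must divide φ(118) = φ(2)·φ(59) = 1·58 = 58 = 2 · 29.
Divisors of 58: 1, 2, 29, 58.
Compute 111^d (mod 118) for the divisors d until we hit 1:
111^1 ≡ 111 (mod 118)
111^2 ≡ 49 (mod 118)
111^29 ≡ 117 (mod 118)
111^58 ≡ 1 (mod 118) ✓
So ord_118(111) = 58.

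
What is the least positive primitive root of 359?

φ(359) = 359 − 1 = 358 = 2 · 179.
g is a primitive root iff g^(358/q) ≢ 1 (mod 359) for each prime q ∈ {2, 179}.
g = 2: 2^179 ≡ 1 — hits 1, so not a primitive root.
g = 3: 3^179 ≡ 1 — hits 1, so not a primitive root.
g = 4: 4^179 ≡ 1 — hits 1, so not a primitive root.
g = 5: 5^179 ≡ 1 — hits 1, so not a primitive root.
g = 6: 6^179 ≡ 1 — hits 1, so not a primitive root.
g = 7: 7^179 ≡ 358; 7^2 ≡ 49 — none is 1, so 7 is a primitive root.
Hence the least primitive root of 359 is 7.

7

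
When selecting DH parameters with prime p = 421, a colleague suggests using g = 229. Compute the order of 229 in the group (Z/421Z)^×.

21

Since 229 ∈ (Z/421Z)^×, its order divides φ(421) = 421 − 1 = 420 = 2^2 · 3 · 5 · 7.
Divisors of 420: 1, 2, 3, 4, 5, 6, 7, 10, 12, 14, 15, 20, 21, 28, 30, 35, 42, 60, 70, 84, 105, 140, 210, 420.
Compute 229^d (mod 421) for the divisors d until we hit 1:
229^1 ≡ 229 (mod 421)
229^2 ≡ 237 (mod 421)
229^3 ≡ 385 (mod 421)
229^4 ≡ 176 (mod 421)
229^5 ≡ 309 (mod 421)
229^6 ≡ 33 (mod 421)
229^7 ≡ 400 (mod 421)
229^10 ≡ 335 (mod 421)
229^12 ≡ 247 (mod 421)
229^14 ≡ 20 (mod 421)
229^15 ≡ 370 (mod 421)
229^20 ≡ 239 (mod 421)
229^21 ≡ 1 (mod 421) ✓
The smallest such exponent is 21, so the order of 229 is 21.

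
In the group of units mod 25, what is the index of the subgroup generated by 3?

The order of 3 must divide φ(25) = φ(5^2) = 5·(5−1) = 20 = 2^2 · 5.
Divisors of 20: 1, 2, 4, 5, 10, 20.
Check 3^d mod 25 for each divisor in increasing order:
3^1 ≡ 3 (mod 25)
3^2 ≡ 9 (mod 25)
3^4 ≡ 6 (mod 25)
3^5 ≡ 18 (mod 25)
3^10 ≡ 24 (mod 25)
3^20 ≡ 1 (mod 25) ✓
The order of 3 is 20, so the subgroup it generates has 20 elements.
[(Z/25Z)^× : ⟨3⟩] = 20/20 = 1.

1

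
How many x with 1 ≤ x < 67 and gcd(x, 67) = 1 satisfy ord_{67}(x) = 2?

1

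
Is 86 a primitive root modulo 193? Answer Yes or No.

φ(193) = 193 − 1 = 192 = 2^6 · 3.
An element g generates (Z/193Z)^× iff g^(192/q) ≢ 1 (mod 193) for each prime q ∈ {2, 3}.
86^96 ≡ 1 (mod 193)  [q = 2: ≡ 1 ✗]
86^64 ≡ 84 (mod 193)  [q = 3: ≢ 1 ✓]
86^96 ≡ 1 shows ord(86) | 96, strictly less than φ(193); not a primitive root.

No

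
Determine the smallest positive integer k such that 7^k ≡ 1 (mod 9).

The order of 7 must divide φ(9) = φ(3^2) = 3·(3−1) = 6 = 2 · 3.
Divisors of 6: 1, 2, 3, 6.
Evaluate successive powers at the divisors of 6:
7^1 ≡ 7 (mod 9)
7^2 ≡ 4 (mod 9)
7^3 ≡ 1 (mod 9) ✓
The smallest such exponent is 3, so the order of 7 is 3.

3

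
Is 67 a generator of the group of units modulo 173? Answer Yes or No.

No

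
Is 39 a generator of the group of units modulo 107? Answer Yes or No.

No

φ(107) = 107 − 1 = 106 = 2 · 53.
It suffices to check that the order of 39 is not a proper divisor of 106: compute 39^(106/q) for q ∈ {2, 53}.
39^53 ≡ 1 (mod 107)  [q = 2: ≡ 1 ✗]
39^2 ≡ 23 (mod 107)  [q = 53: ≢ 1 ✓]
The check at q = 2 fails, so 39 generates a proper subgroup.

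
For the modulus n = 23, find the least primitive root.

φ(23) = 23 − 1 = 22 = 2 · 11.
g is a primitive root iff g^(22/q) ≢ 1 (mod 23) for each prime q ∈ {2, 11}.
g = 2: 2^11 ≡ 1 — hits 1, so not a primitive root.
g = 3: 3^11 ≡ 1 — hits 1, so not a primitive root.
g = 4: 4^11 ≡ 1 — hits 1, so not a primitive root.
g = 5: 5^11 ≡ 22; 5^2 ≡ 2 — none is 1, so 5 is a primitive root.
Hence the least primitive root of 23 is 5.

5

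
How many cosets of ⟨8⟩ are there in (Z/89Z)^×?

8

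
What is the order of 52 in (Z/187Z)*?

By Lagrange's theorem, ord_187(52) divides φ(187) = φ(11·17) = (11−1)·(17−1) = 10·16 = 160 = 2^5 · 5.
Divisors of 160: 1, 2, 4, 5, 8, 10, 16, 20, 32, 40, 80, 160.
Evaluate successive powers at the divisors of 160:
52^1 ≡ 52 (mod 187)
52^2 ≡ 86 (mod 187)
52^4 ≡ 103 (mod 187)
52^5 ≡ 120 (mod 187)
52^8 ≡ 137 (mod 187)
52^10 ≡ 1 (mod 187) ✓
So ord_187(52) = 10.

10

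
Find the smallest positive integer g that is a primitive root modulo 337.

10

φ(337) = 337 − 1 = 336 = 2^4 · 3 · 7.
Test candidates g = 2, 3, … against the prime factors q ∈ {2, 3, 7} of φ(337): g is a generator iff g^(336/q) ≢ 1 for every such q.
g = 2: 2^168 ≡ 1 — hits 1, so not a primitive root.
g = 3: 3^168 ≡ 1 — hits 1, so not a primitive root.
g = 4: 4^168 ≡ 1 — hits 1, so not a primitive root.
g = 5: 5^168 ≡ 336; 5^112 ≡ 1 — hits 1, so not a primitive root.
g = 6: 6^168 ≡ 1 — hits 1, so not a primitive root.
g = 7: 7^168 ≡ 1 — hits 1, so not a primitive root.
g = 8: 8^168 ≡ 1 — hits 1, so not a primitive root.
g = 9: 9^168 ≡ 1 — hits 1, so not a primitive root.
g = 10: 10^168 ≡ 336; 10^112 ≡ 128; 10^48 ≡ 175 — none is 1, so 10 is a primitive root.
The smallest primitive root modulo 337 is 10.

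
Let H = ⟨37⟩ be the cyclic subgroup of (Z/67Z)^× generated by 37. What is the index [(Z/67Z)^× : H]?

22

Since 37 ∈ (Z/67Z)^×, its order divides φ(67) = 67 − 1 = 66 = 2 · 3 · 11.
Divisors of 66: 1, 2, 3, 6, 11, 22, 33, 66.
Check 37^d mod 67 for each divisor in increasing order:
37^1 ≡ 37
37^2 ≡ 29
37^3 ≡ 1
So ord_67(37) = 3, hence |⟨37⟩| = 3.
[(Z/67Z)^× : ⟨37⟩] = 66/3 = 22.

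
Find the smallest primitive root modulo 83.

2

φ(83) = 83 − 1 = 82 = 2 · 41.
Test candidates g = 2, 3, … against the prime factors q ∈ {2, 41} of φ(83): g is a generator iff g^(82/q) ≢ 1 for every such q.
g = 2: 2^41 ≡ 82; 2^2 ≡ 4 — none is 1, so 2 is a primitive root.
Hence the least primitive root of 83 is 2.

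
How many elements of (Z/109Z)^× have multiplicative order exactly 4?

φ(109) = 109 − 1 = 108 = 2^2 · 3^3.
Since (Z/109Z)^× is cyclic of order 108, the number of elements of order d is φ(d) when d | 108 and 0 otherwise.
4 = 2^2 divides 108, and φ(4) = 2.

2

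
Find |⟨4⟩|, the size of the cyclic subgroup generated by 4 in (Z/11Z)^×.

5

The order of 4 must divide φ(11) = 11 − 1 = 10 = 2 · 5.
Divisors of 10: 1, 2, 5, 10.
Compute 4^d (mod 11) for the divisors d until we hit 1:
4^1 ≡ 4
4^2 ≡ 5
4^5 ≡ 1
Therefore the multiplicative order of 4 modulo 11 is 5.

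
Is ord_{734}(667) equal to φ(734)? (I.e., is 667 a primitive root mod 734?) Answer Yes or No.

Yes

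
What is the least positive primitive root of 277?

φ(277) = 277 − 1 = 276 = 2^2 · 3 · 23.
g is a primitive root iff g^(276/q) ≢ 1 (mod 277) for each prime q ∈ {2, 3, 23}.
g = 2: 2^138 ≡ 276; 2^92 ≡ 1 — hits 1, so not a primitive root.
g = 3: 3^138 ≡ 1 — hits 1, so not a primitive root.
g = 4: 4^138 ≡ 1 — hits 1, so not a primitive root.
g = 5: 5^138 ≡ 276; 5^92 ≡ 116; 5^12 ≡ 27 — none is 1, so 5 is a primitive root.
So 5 is the smallest generator of (Z/277Z)^×.

5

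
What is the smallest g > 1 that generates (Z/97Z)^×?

φ(97) = 97 − 1 = 96 = 2^5 · 3.
Test candidates g = 2, 3, … against the prime factors q ∈ {2, 3} of φ(97): g is a generator iff g^(96/q) ≢ 1 for every such q.
g = 2: 2^48 ≡ 1 — hits 1, so not a primitive root.
g = 3: 3^48 ≡ 1 — hits 1, so not a primitive root.
g = 4: 4^48 ≡ 1 — hits 1, so not a primitive root.
g = 5: 5^48 ≡ 96; 5^32 ≡ 35 — none is 1, so 5 is a primitive root.
So 5 is the smallest generator of (Z/97Z)^×.

5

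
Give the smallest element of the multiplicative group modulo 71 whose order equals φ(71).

7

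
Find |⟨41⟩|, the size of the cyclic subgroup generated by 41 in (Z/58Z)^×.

ord(41) | φ(58) = φ(2)·φ(29) = 1·28 = 28 = 2^2 · 7.
Divisors of 28: 1, 2, 4, 7, 14, 28.
Evaluate successive powers at the divisors of 28:
41^1 ≡ 41 (mod 58)
41^2 ≡ 57 (mod 58)
41^4 ≡ 1 (mod 58) ✓
So ord_58(41) = 4.

4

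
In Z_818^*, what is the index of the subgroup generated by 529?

4

ord(529) | φ(818) = φ(2)·φ(409) = 1·408 = 408 = 2^3 · 3 · 17.
Divisors of 408: 1, 2, 3, 4, 6, 8, 12, 17, 24, 34, 51, 68, 102, 136, 204, 408.
Evaluate successive powers at the divisors of 408:
529^1 ≡ 529
529^2 ≡ 85
529^3 ≡ 793
529^4 ≡ 681
529^6 ≡ 625
529^8 ≡ 773
529^12 ≡ 439
529^17 ≡ 463
529^24 ≡ 491
529^34 ≡ 53
529^51 ≡ 817
529^68 ≡ 355
529^102 ≡ 1
The order of 529 is 102, so the subgroup it generates has 102 elements.
The index is φ(818) / ord(529) = 408 / 102 = 4.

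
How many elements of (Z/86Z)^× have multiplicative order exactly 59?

0

φ(86) = φ(2)·φ(43) = 1·42 = 42 = 2 · 3 · 7.
(Z/86Z)^× is cyclic (|G| = 42); a cyclic group of order m has exactly φ(d) elements of each order d | m, and none otherwise.
Here 42 is not a multiple of 59, so there are no elements of order 59.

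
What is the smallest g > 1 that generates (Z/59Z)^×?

φ(59) = 59 − 1 = 58 = 2 · 29.
Test candidates g = 2, 3, … against the prime factors q ∈ {2, 29} of φ(59): g is a generator iff g^(58/q) ≢ 1 for every such q.
g = 2: 2^29 ≡ 58; 2^2 ≡ 4 — none is 1, so 2 is a primitive root.
So 2 is the smallest generator of (Z/59Z)^×.

2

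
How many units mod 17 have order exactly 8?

φ(17) = 17 − 1 = 16 = 2^4.
Since (Z/17Z)^× is cyclic of order 16, the number of elements of order d is φ(d) when d | 16 and 0 otherwise.
8 = 2^3 divides 16, and φ(8) = 4.

4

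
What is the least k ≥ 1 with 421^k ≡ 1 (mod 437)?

198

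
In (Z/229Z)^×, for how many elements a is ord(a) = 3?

2

φ(229) = 229 − 1 = 228 = 2^2 · 3 · 19.
(Z/229Z)^× is cyclic (|G| = 228); a cyclic group of order m has exactly φ(d) elements of each order d | m, and none otherwise.
3 | 228, and φ(3) = 3 − 1 = 2.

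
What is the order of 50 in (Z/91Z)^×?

12

Since 50 ∈ (Z/91Z)^×, its order divides φ(91) = φ(7·13) = (7−1)·(13−1) = 6·12 = 72 = 2^3 · 3^2.
Divisors of 72: 1, 2, 3, 4, 6, 8, 9, 12, 18, 24, 36, 72.
Evaluate successive powers at the divisors of 72:
50^1 ≡ 50 (mod 91)
50^2 ≡ 43 (mod 91)
50^3 ≡ 57 (mod 91)
50^4 ≡ 29 (mod 91)
50^6 ≡ 64 (mod 91)
50^8 ≡ 22 (mod 91)
50^9 ≡ 8 (mod 91)
50^12 ≡ 1 (mod 91) ✓
Hence ord(50) = 12.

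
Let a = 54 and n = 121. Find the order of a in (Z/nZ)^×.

22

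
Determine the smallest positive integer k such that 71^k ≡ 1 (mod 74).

9

The order of 71 must divide φ(74) = φ(2)·φ(37) = 1·36 = 36 = 2^2 · 3^2.
Divisors of 36: 1, 2, 3, 4, 6, 9, 12, 18, 36.
Test each divisor d:
71^1 ≡ 71
71^2 ≡ 9
71^3 ≡ 47
71^4 ≡ 7
71^6 ≡ 63
71^9 ≡ 1
Hence ord(71) = 9.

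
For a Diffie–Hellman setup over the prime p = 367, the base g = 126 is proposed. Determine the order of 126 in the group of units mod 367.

The order of 126 must divide φ(367) = 367 − 1 = 366 = 2 · 3 · 61.
Divisors of 366: 1, 2, 3, 6, 61, 122, 183, 366.
Check 126^d mod 367 for each divisor in increasing order:
126^1 ≡ 126
126^2 ≡ 95
126^3 ≡ 226
126^6 ≡ 63
126^61 ≡ 83
126^122 ≡ 283
126^183 ≡ 1
Hence ord(126) = 183.

183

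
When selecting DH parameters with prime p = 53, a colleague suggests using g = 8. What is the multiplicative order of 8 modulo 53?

By Lagrange's theorem, ord_53(8) divides φ(53) = 53 − 1 = 52 = 2^2 · 13.
Divisors of 52: 1, 2, 4, 13, 26, 52.
Evaluate successive powers at the divisors of 52:
8^1 ≡ 8 (mod 53)
8^2 ≡ 11 (mod 53)
8^4 ≡ 15 (mod 53)
8^13 ≡ 23 (mod 53)
8^26 ≡ 52 (mod 53)
8^52 ≡ 1 (mod 53) ✓
The smallest such exponent is 52, so the order of 8 is 52.

52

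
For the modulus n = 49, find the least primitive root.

φ(49) = φ(7^2) = 7·(7−1) = 42 = 2 · 3 · 7.
g is a primitive root iff g^(42/q) ≢ 1 (mod 49) for each prime q ∈ {2, 3, 7}.
g = 2: 2^21 ≡ 1 — hits 1, so not a primitive root.
g = 3: 3^21 ≡ 48; 3^14 ≡ 30; 3^6 ≡ 43 — none is 1, so 3 is a primitive root.
So 3 is the smallest generator of (Z/49Z)^×.

3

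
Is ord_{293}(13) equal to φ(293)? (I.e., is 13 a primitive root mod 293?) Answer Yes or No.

φ(293) = 293 − 1 = 292 = 2^2 · 73.
It suffices to check that the order of 13 is not a proper divisor of 292: compute 13^(292/q) for q ∈ {2, 73}.
13^146 ≡ 292 (mod 293)  [q = 2: ≢ 1 ✓]
13^4 ≡ 140 (mod 293)  [q = 73: ≢ 1 ✓]
None equal 1, so ord_293(13) = 292: 13 is a primitive root.

Yes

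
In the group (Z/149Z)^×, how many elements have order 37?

36

φ(149) = 149 − 1 = 148 = 2^2 · 37.
(Z/149Z)^× is cyclic (|G| = 148); a cyclic group of order m has exactly φ(d) elements of each order d | m, and none otherwise.
37 | 148, and φ(37) = 37 − 1 = 36.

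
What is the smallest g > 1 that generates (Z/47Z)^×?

5

φ(47) = 47 − 1 = 46 = 2 · 23.
g is a primitive root iff g^(46/q) ≢ 1 (mod 47) for each prime q ∈ {2, 23}.
g = 2: 2^23 ≡ 1 — hits 1, so not a primitive root.
g = 3: 3^23 ≡ 1 — hits 1, so not a primitive root.
g = 4: 4^23 ≡ 1 — hits 1, so not a primitive root.
g = 5: 5^23 ≡ 46; 5^2 ≡ 25 — none is 1, so 5 is a primitive root.
So 5 is the smallest generator of (Z/47Z)^×.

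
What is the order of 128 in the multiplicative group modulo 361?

ord(128) | φ(361) = φ(19^2) = 19·(19−1) = 342 = 2 · 3^2 · 19.
Divisors of 342: 1, 2, 3, 6, 9, 18, 19, 38, 57, 114, 171, 342.
Test each divisor d:
128^1 ≡ 128
128^2 ≡ 139
128^3 ≡ 103
128^6 ≡ 140
128^9 ≡ 341
128^18 ≡ 39
128^19 ≡ 299
128^38 ≡ 234
128^57 ≡ 293
128^114 ≡ 292
128^171 ≡ 360
128^342 ≡ 1
Hence ord(128) = 342.

342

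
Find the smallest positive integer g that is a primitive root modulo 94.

5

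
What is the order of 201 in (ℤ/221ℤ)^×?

48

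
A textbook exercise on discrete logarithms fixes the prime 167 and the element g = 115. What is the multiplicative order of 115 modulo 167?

83

By Lagrange's theorem, ord_167(115) divides φ(167) = 167 − 1 = 166 = 2 · 83.
Divisors of 166: 1, 2, 83, 166.
Compute 115^d (mod 167) for the divisors d until we hit 1:
115^1 ≡ 115
115^2 ≡ 32
115^83 ≡ 1
Hence ord(115) = 83.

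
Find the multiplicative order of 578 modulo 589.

By Lagrange's theorem, ord_589(578) divides φ(589) = φ(19·31) = (19−1)·(31−1) = 18·30 = 540 = 2^2 · 3^3 · 5.
Divisors of 540: 1, 2, 3, 4, 5, 6, 9, 10, 12, 15, 18, 20, 27, 30, 36, 45, 54, 60, 90, 108, 135, 180, 270, 540.
Check 578^d mod 589 for each divisor in increasing order:
578^1 ≡ 578 (mod 589)
578^2 ≡ 121 (mod 589)
578^3 ≡ 436 (mod 589)
578^4 ≡ 505 (mod 589)
578^5 ≡ 335 (mod 589)
578^6 ≡ 438 (mod 589)
578^9 ≡ 132 (mod 589)
578^10 ≡ 315 (mod 589)
578^12 ≡ 419 (mod 589)
578^15 ≡ 94 (mod 589)
578^18 ≡ 343 (mod 589)
578^20 ≡ 273 (mod 589)
578^27 ≡ 512 (mod 589)
578^30 ≡ 1 (mod 589) ✓
Hence ord(578) = 30.

30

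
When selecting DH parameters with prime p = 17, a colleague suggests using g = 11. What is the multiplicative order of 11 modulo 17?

By Lagrange's theorem, ord_17(11) divides φ(17) = 17 − 1 = 16 = 2^4.
Divisors of 16: 1, 2, 4, 8, 16.
Compute 11^d (mod 17) for the divisors d until we hit 1:
11^1 ≡ 11 (mod 17)
11^2 ≡ 2 (mod 17)
11^4 ≡ 4 (mod 17)
11^8 ≡ 16 (mod 17)
11^16 ≡ 1 (mod 17) ✓
The smallest such exponent is 16, so the order of 11 is 16.

16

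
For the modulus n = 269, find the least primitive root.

φ(269) = 269 − 1 = 268 = 2^2 · 67.
Test candidates g = 2, 3, … against the prime factors q ∈ {2, 67} of φ(269): g is a generator iff g^(268/q) ≢ 1 for every such q.
g = 2: 2^134 ≡ 268; 2^4 ≡ 16 — none is 1, so 2 is a primitive root.
Hence the least primitive root of 269 is 2.

2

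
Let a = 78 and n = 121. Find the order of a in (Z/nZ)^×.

ord(78) | φ(121) = φ(11^2) = 11·(11−1) = 110 = 2 · 5 · 11.
Divisors of 110: 1, 2, 5, 10, 11, 22, 55, 110.
Test each divisor d:
78^1 ≡ 78 (mod 121)
78^2 ≡ 34 (mod 121)
78^5 ≡ 23 (mod 121)
78^10 ≡ 45 (mod 121)
78^11 ≡ 1 (mod 121) ✓
Therefore the multiplicative order of 78 modulo 121 is 11.

11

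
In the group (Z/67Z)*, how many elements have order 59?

φ(67) = 67 − 1 = 66 = 2 · 3 · 11.
(Z/67Z)^× is cyclic (|G| = 66); a cyclic group of order m has exactly φ(d) elements of each order d | m, and none otherwise.
Since 59 ∤ 66, the count is 0.

0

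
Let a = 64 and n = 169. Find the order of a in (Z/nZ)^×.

26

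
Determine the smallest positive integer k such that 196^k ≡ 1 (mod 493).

By Lagrange's theorem, ord_493(196) divides φ(493) = φ(17·29) = (17−1)·(29−1) = 16·28 = 448 = 2^6 · 7.
Divisors of 448: 1, 2, 4, 7, 8, 14, 16, 28, 32, 56, 64, 112, 224, 448.
Evaluate successive powers at the divisors of 448:
196^1 ≡ 196 (mod 493)
196^2 ≡ 455 (mod 493)
196^4 ≡ 458 (mod 493)
196^7 ≡ 376 (mod 493)
196^8 ≡ 239 (mod 493)
196^14 ≡ 378 (mod 493)
196^16 ≡ 426 (mod 493)
196^28 ≡ 407 (mod 493)
196^32 ≡ 52 (mod 493)
196^56 ≡ 1 (mod 493) ✓
The smallest such exponent is 56, so the order of 196 is 56.

56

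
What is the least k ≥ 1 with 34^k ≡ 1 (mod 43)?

Since 34 ∈ (Z/43Z)^×, its order divides φ(43) = 43 − 1 = 42 = 2 · 3 · 7.
Divisors of 42: 1, 2, 3, 6, 7, 14, 21, 42.
Check 34^d mod 43 for each divisor in increasing order:
34^1 ≡ 34 (mod 43)
34^2 ≡ 38 (mod 43)
34^3 ≡ 2 (mod 43)
34^6 ≡ 4 (mod 43)
34^7 ≡ 7 (mod 43)
34^14 ≡ 6 (mod 43)
34^21 ≡ 42 (mod 43)
34^42 ≡ 1 (mod 43) ✓
Therefore the multiplicative order of 34 modulo 43 is 42.

42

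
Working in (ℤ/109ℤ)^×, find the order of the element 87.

54

By Lagrange's theorem, ord_109(87) divides φ(109) = 109 − 1 = 108 = 2^2 · 3^3.
Divisors of 108: 1, 2, 3, 4, 6, 9, 12, 18, 27, 36, 54, 108.
Check 87^d mod 109 for each divisor in increasing order:
87^1 ≡ 87 (mod 109)
87^2 ≡ 48 (mod 109)
87^3 ≡ 34 (mod 109)
87^4 ≡ 15 (mod 109)
87^6 ≡ 66 (mod 109)
87^9 ≡ 64 (mod 109)
87^12 ≡ 105 (mod 109)
87^18 ≡ 63 (mod 109)
87^27 ≡ 108 (mod 109)
87^36 ≡ 45 (mod 109)
87^54 ≡ 1 (mod 109) ✓
Therefore the multiplicative order of 87 modulo 109 is 54.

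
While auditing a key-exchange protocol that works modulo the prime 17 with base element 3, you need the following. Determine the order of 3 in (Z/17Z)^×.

Since 3 ∈ (Z/17Z)^×, its order divides φ(17) = 17 − 1 = 16 = 2^4.
Divisors of 16: 1, 2, 4, 8, 16.
Test each divisor d:
3^1 ≡ 3 (mod 17)
3^2 ≡ 9 (mod 17)
3^4 ≡ 13 (mod 17)
3^8 ≡ 16 (mod 17)
3^16 ≡ 1 (mod 17) ✓
Therefore the multiplicative order of 3 modulo 17 is 16.

16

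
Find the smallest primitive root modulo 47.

5

φ(47) = 47 − 1 = 46 = 2 · 23.
Test candidates g = 2, 3, … against the prime factors q ∈ {2, 23} of φ(47): g is a generator iff g^(46/q) ≢ 1 for every such q.
g = 2: 2^23 ≡ 1 — hits 1, so not a primitive root.
g = 3: 3^23 ≡ 1 — hits 1, so not a primitive root.
g = 4: 4^23 ≡ 1 — hits 1, so not a primitive root.
g = 5: 5^23 ≡ 46; 5^2 ≡ 25 — none is 1, so 5 is a primitive root.
The smallest primitive root modulo 47 is 5.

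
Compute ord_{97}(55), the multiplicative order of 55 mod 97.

32

The order of 55 must divide φ(97) = 97 − 1 = 96 = 2^5 · 3.
Divisors of 96: 1, 2, 3, 4, 6, 8, 12, 16, 24, 32, 48, 96.
Check 55^d mod 97 for each divisor in increasing order:
55^1 ≡ 55 (mod 97)
55^2 ≡ 18 (mod 97)
55^3 ≡ 20 (mod 97)
55^4 ≡ 33 (mod 97)
55^6 ≡ 12 (mod 97)
55^8 ≡ 22 (mod 97)
55^12 ≡ 47 (mod 97)
55^16 ≡ 96 (mod 97)
55^24 ≡ 75 (mod 97)
55^32 ≡ 1 (mod 97) ✓
So ord_97(55) = 32.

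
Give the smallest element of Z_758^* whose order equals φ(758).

3

φ(758) = φ(2)·φ(379) = 1·378 = 378 = 2 · 3^3 · 7.
Test candidates g = 2, 3, … against the prime factors q ∈ {2, 3, 7} of φ(758): g is a generator iff g^(378/q) ≢ 1 for every such q.
g = 2: gcd(2, 758) = 2 > 1, not a unit — skip.
g = 3: 3^189 ≡ 757; 3^126 ≡ 51; 3^54 ≡ 195 — none is 1, so 3 is a primitive root.
So 3 is the smallest generator of (Z/758Z)^×.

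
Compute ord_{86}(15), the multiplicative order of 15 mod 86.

21

Since 15 ∈ (Z/86Z)^×, its order divides φ(86) = φ(2)·φ(43) = 1·42 = 42 = 2 · 3 · 7.
Divisors of 42: 1, 2, 3, 6, 7, 14, 21, 42.
Compute 15^d (mod 86) for the divisors d until we hit 1:
15^1 ≡ 15 (mod 86)
15^2 ≡ 53 (mod 86)
15^3 ≡ 21 (mod 86)
15^6 ≡ 11 (mod 86)
15^7 ≡ 79 (mod 86)
15^14 ≡ 49 (mod 86)
15^21 ≡ 1 (mod 86) ✓
Therefore the multiplicative order of 15 modulo 86 is 21.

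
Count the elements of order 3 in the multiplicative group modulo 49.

φ(49) = φ(7^2) = 7·(7−1) = 42 = 2 · 3 · 7.
Since (Z/49Z)^× is cyclic of order 42, the number of elements of order d is φ(d) when d | 42 and 0 otherwise.
3 | 42, and φ(3) = 3 − 1 = 2.

2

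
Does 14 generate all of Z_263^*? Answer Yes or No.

Yes

φ(263) = 263 − 1 = 262 = 2 · 131.
An element g generates (Z/263Z)^× iff g^(262/q) ≢ 1 (mod 263) for each prime q ∈ {2, 131}.
14^131 ≡ 262 (mod 263)  [q = 2: ≢ 1 ✓]
14^2 ≡ 196 (mod 263)  [q = 131: ≢ 1 ✓]
None equal 1, so ord_263(14) = 262: 14 is a primitive root.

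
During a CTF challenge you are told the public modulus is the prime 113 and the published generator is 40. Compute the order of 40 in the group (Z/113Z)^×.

Since 40 ∈ (Z/113Z)^×, its order divides φ(113) = 113 − 1 = 112 = 2^4 · 7.
Divisors of 112: 1, 2, 4, 7, 8, 14, 16, 28, 56, 112.
Test each divisor d:
40^1 ≡ 40 (mod 113)
40^2 ≡ 18 (mod 113)
40^4 ≡ 98 (mod 113)
40^7 ≡ 48 (mod 113)
40^8 ≡ 112 (mod 113)
40^14 ≡ 44 (mod 113)
40^16 ≡ 1 (mod 113) ✓
The smallest such exponent is 16, so the order of 40 is 16.

16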